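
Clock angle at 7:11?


149.5°

Hour hand = 7×30 + 11×0.5 = 215.5°
Minute hand = 11×6 = 66°
Difference = |215.5 - 66| = 149.5°


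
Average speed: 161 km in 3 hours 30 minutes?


Distance: 161 km
Time: 3h 30m = 210 min = 210/60 = 7/2 hours
Speed = 161 ÷ (7/2) = 161 × 2 / 7 = 322/7 = 46.0 km/h

46.0 km/h


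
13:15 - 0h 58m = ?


Start: 795 minutes from midnight
Subtract: 58 minutes
Remaining: 795 - 58 = 737
Hours: 12, Minutes: 17

12:17


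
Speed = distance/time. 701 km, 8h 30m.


82.5 km/h

Distance: 701 km
Time: 8h 30m = 510 min = 510/60 = 17/2 hours
Speed = 701 ÷ (17/2) = 701 × 2 / 17 = 1402/17 ≈ 82.5 km/h


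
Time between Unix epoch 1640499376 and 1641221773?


Difference = 1641221773 - 1640499376 = 722397 seconds
In hours: 722397 / 3600 ≈ 200.7
In days: 722397 / 86400 ≈ 8.36

722397 seconds (200.7 hours / 8.36 days)


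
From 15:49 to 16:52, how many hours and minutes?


1h 3m

End time in minutes: 16×60 + 52 = 1012
Start time in minutes: 15×60 + 49 = 949
Difference = 1012 - 949 = 63 minutes
= 1 hours 3 minutes


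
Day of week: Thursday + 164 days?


Sunday

Start: Thursday (index 3)
(3 + 164) mod 7
= 167 mod 7
= 6
Index 6 → Sunday


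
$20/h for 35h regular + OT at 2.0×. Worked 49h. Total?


Regular: 35h × $20 = $700.00
Overtime: 49 - 35 = 14h
OT pay: 14h × $20 × 2.0 = $560.00
Total = $700.00 + $560.00 = $1260.00

$1260.00


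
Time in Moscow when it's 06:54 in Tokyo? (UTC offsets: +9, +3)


Time difference = UTC+3 - UTC+9 = -6 hours
New hour = (6 -6) mod 24
= 0 mod 24 = 0
Minutes unchanged → 00:54

00:54


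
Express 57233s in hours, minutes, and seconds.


Hours: 57233 ÷ 3600 = 15 remainder 3233
Minutes: 3233 ÷ 60 = 53 remainder 53
Seconds: 53

15h 53m 53s


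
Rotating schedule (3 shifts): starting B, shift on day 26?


Shift C

Shifts: A, B, C
Start: B (index 1)
Day 26: (1 + 26 - 1) mod 3
= 26 mod 3
= 2
Index 2 → shift C


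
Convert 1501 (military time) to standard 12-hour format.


3:01 PM

Hour: 15
15 - 12 = 3 → PM


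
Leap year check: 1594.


Rules: divisible by 4 AND (not by 100 OR by 400)
1594 ÷ 4 = 398 remainder 2 → not divisible by 4
Not divisible by 4 → not a leap year

No


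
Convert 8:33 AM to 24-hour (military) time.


Input: 8:33 AM
AM hour stays: 8

08:33


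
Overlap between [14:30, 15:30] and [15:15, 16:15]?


Meeting A: 870-930 (in minutes from midnight)
Meeting B: 915-975
Overlap start = max(870, 915) = 915
Overlap end = min(930, 975) = 930
Overlap = max(0, 930 - 915) = 15 min

15 minutes


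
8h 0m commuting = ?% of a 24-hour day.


Time: 480 minutes
Day: 1440 minutes
Percentage = (480/1440) × 100 ≈ 33.3%

33.3%


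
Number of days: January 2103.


Month: January (month 1)
January has 31 days

31 days


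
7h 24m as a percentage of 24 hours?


Total minutes: 7×60 + 24 = 444
Day = 24×60 = 1440 minutes
Fraction = 444/1440 ≈ 0.3083
As a percentage: 444/1440 × 100 ≈ 30.83%

0.3083 (30.83%)


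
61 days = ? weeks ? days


8 weeks 5 days

Weeks: 61 ÷ 7 = 8 remainder 5


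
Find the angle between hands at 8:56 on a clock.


Hour hand = 8×30 + 56×0.5 = 268.0°
Minute hand = 56×6 = 336°
Difference = |268.0 - 336| = 68.0°

68.0°


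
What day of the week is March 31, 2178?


Zeller's congruence:
q=31, m=3, k=78, j=21
h = (31 + ⌊13×4/5⌋ + 78 + ⌊78/4⌋ + ⌊21/4⌋ - 2×21) mod 7
= (31 + 10 + 78 + 19 + 5 - 42) mod 7
= 101 mod 7 = 3
h=3 → Tuesday

Tuesday


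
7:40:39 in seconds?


Hours: 7 × 3600 = 25200
Minutes: 40 × 60 = 2400
Seconds: 39
Total = 25200 + 2400 + 39 = 27639

27639 seconds


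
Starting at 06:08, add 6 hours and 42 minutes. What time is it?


12:50

Start: 368 minutes from midnight
Add: 402 minutes
Total: 770 minutes
Hours: 770 ÷ 60 = 12 remainder 50


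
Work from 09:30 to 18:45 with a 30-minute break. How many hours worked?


Total time = (18×60+45) - (9×60+30)
= 1125 - 570 = 555 min
Minus break: 555 - 30 = 525 min
= 8h 45m

8h 45m (525 minutes)


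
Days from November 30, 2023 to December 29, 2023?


29 days

From November 30, 2023 to December 29, 2023
Rest of November 2023: 30 - 30 = 0
Days into December 2023: 29
Total = 0 + 29 = 29 days


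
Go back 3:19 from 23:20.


Start: 1400 minutes from midnight
Subtract: 199 minutes
Remaining: 1400 - 199 = 1201
Hours: 20, Minutes: 1

20:01


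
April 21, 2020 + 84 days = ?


July 14, 2020

Start: April 21, 2020
Add 84 days
April 21 → May 1: 30 - 21 + 1 = 10 days (84 - 10 = 74 left)
May 1 → June 1: 31 - 1 + 1 = 31 days (74 - 31 = 43 left)
June 1 → July 1: 30 - 1 + 1 = 30 days (43 - 30 = 13 left)
July 1 + 13 = July 14, 2020


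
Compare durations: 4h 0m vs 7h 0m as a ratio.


Duration 1: 240 minutes
Duration 2: 420 minutes
Ratio = 240:420
GCD = 60
Simplified = 4:7
As a decimal: 4/7 ≈ 0.57

4:7 (0.57)


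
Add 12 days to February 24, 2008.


March 7, 2008

Start: February 24, 2008
Add 12 days
February 24 → March 1: 29 - 24 + 1 = 6 days (12 - 6 = 6 left)
March 1 + 6 = March 7, 2008


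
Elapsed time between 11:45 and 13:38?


1h 53m

End time in minutes: 13×60 + 38 = 818
Start time in minutes: 11×60 + 45 = 705
Difference = 818 - 705 = 113 minutes
= 1 hours 53 minutes


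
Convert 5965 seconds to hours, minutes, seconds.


Hours: 5965 ÷ 3600 = 1 remainder 2365
Minutes: 2365 ÷ 60 = 39 remainder 25
Seconds: 25

1h 39m 25s


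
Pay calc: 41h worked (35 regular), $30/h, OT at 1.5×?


$1320.00

Regular: 35h × $30 = $1050.00
Overtime: 41 - 35 = 6h
OT pay: 6h × $30 × 1.5 = $270.00
Total = $1050.00 + $270.00 = $1320.00


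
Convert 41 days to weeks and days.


5 weeks 6 days

Weeks: 41 ÷ 7 = 5 remainder 6


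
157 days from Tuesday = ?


Start: Tuesday (index 1)
(1 + 157) mod 7
= 158 mod 7
= 4
Index 4 → Friday

Friday


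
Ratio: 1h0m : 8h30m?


2:17 (0.12)

Duration 1: 60 minutes
Duration 2: 510 minutes
Ratio = 60:510
GCD = 30
Simplified = 2:17
As a decimal: 2/17 ≈ 0.12


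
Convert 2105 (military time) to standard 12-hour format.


Hour: 21
21 - 12 = 9 → PM

9:05 PM


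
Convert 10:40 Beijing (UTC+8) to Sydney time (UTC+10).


Time difference = UTC+10 - UTC+8 = +2 hours
New hour = (10 + 2) mod 24
= 12 mod 24 = 12
Minutes unchanged → 12:40

12:40


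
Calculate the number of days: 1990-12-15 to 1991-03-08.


From December 15, 1990 to March 8, 1991
Rest of December 1990: 31 - 15 = 16
Full months: January 31, February 1991 28
Days into March 1991: 8
Total = 16 + 31 + 28 + 8 = 83 days

83 days


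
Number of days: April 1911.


30 days

Month: April (month 4)
April has 30 days


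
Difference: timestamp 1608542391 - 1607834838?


Difference = 1608542391 - 1607834838 = 707553 seconds
In hours: 707553 / 3600 ≈ 196.5
In days: 707553 / 86400 ≈ 8.19

707553 seconds (196.5 hours / 8.19 days)


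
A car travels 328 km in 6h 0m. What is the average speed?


54.7 km/h

Distance: 328 km
Time: 6 hours
Speed = 328 / 6 ≈ 54.7 km/h


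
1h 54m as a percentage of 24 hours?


0.0792 (7.92%)

Total minutes: 1×60 + 54 = 114
Day = 24×60 = 1440 minutes
Fraction = 114/1440 ≈ 0.0792
As a percentage: 114/1440 × 100 ≈ 7.92%


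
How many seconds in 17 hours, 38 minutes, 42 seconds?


Hours: 17 × 3600 = 61200
Minutes: 38 × 60 = 2280
Seconds: 42
Total = 61200 + 2280 + 42 = 63522

63522 seconds


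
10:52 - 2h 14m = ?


Start: 652 minutes from midnight
Subtract: 134 minutes
Remaining: 652 - 134 = 518
Hours: 8, Minutes: 38

08:38


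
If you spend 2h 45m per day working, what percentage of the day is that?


Time: 165 minutes
Day: 1440 minutes
Percentage = (165/1440) × 100 ≈ 11.5%

11.5%


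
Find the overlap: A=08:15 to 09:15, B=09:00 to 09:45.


Meeting A: 495-555 (in minutes from midnight)
Meeting B: 540-585
Overlap start = max(495, 540) = 540
Overlap end = min(555, 585) = 555
Overlap = max(0, 555 - 540) = 15 min

15 minutes


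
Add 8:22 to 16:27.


00:49 (next day)

Start: 987 minutes from midnight
Add: 502 minutes
Total: 1489 minutes
Hours: 1489 ÷ 60 = 24 remainder 49
24 ≥ 24 → 24 - 24 = 0 (next day)


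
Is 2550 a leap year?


No

Rules: divisible by 4 AND (not by 100 OR by 400)
2550 ÷ 4 = 637 remainder 2 → not divisible by 4
Not divisible by 4 → not a leap year


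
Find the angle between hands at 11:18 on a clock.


Hour hand = 11×30 + 18×0.5 = 339.0°
Minute hand = 18×6 = 108°
Difference = |339.0 - 108| = 231.0°
Since > 180°: 360 - 231.0 = 129.0°

129.0°


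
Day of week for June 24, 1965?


Zeller's congruence:
q=24, m=6, k=65, j=19
h = (24 + ⌊13×7/5⌋ + 65 + ⌊65/4⌋ + ⌊19/4⌋ - 2×19) mod 7
= (24 + 18 + 65 + 16 + 4 - 38) mod 7
= 89 mod 7 = 5
h=5 → Thursday

Thursday


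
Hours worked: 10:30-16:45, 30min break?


5h 45m (345 minutes)

Total time = (16×60+45) - (10×60+30)
= 1005 - 630 = 375 min
Minus break: 375 - 30 = 345 min
= 5h 45m


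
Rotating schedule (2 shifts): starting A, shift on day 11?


Shift A

Shifts: A, B
Start: A (index 0)
Day 11: (0 + 11 - 1) mod 2
= 10 mod 2
= 0
Index 0 → shift A


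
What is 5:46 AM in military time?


Input: 5:46 AM
AM hour stays: 5

05:46


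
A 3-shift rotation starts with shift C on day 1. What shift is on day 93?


Shift B

Shifts: A, B, C
Start: C (index 2)
Day 93: (2 + 93 - 1) mod 3
= 94 mod 3
= 1
Index 1 → shift B


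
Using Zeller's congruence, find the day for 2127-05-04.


Sunday

Zeller's congruence:
q=4, m=5, k=27, j=21
h = (4 + ⌊13×6/5⌋ + 27 + ⌊27/4⌋ + ⌊21/4⌋ - 2×21) mod 7
= (4 + 15 + 27 + 6 + 5 - 42) mod 7
= 15 mod 7 = 1
h=1 → Sunday


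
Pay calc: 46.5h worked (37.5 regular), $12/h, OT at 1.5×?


Regular: 37.5h × $12 = $450.00
Overtime: 46.5 - 37.5 = 9.0h
OT pay: 9.0h × $12 × 1.5 = $162.00
Total = $450.00 + $162.00 = $612.00

$612.00


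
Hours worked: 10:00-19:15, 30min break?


8h 45m (525 minutes)

Total time = (19×60+15) - (10×60+0)
= 1155 - 600 = 555 min
Minus break: 555 - 30 = 525 min
= 8h 45m


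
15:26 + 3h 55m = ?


Start: 926 minutes from midnight
Add: 235 minutes
Total: 1161 minutes
Hours: 1161 ÷ 60 = 19 remainder 21

19:21


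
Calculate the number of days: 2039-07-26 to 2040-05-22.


301 days

From July 26, 2039 to May 22, 2040
Rest of July 2039: 31 - 26 = 5
Full months: August 31, September 30, October 31, November 30, December 31, January 31, February 2040 29, March 31, April 30
Days into May 2040: 22
Total = 5 + 31 + 30 + 31 + 30 + 31 + 31 + 29 + 31 + 30 + 22 = 301 days


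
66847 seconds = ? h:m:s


Hours: 66847 ÷ 3600 = 18 remainder 2047
Minutes: 2047 ÷ 60 = 34 remainder 7
Seconds: 7

18h 34m 7s


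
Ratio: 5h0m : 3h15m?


20:13 (1.54)

Duration 1: 300 minutes
Duration 2: 195 minutes
Ratio = 300:195
GCD = 15
Simplified = 20:13
As a decimal: 20/13 ≈ 1.54


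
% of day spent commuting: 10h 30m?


43.8%

Time: 630 minutes
Day: 1440 minutes
Percentage = (630/1440) × 100 ≈ 43.8%


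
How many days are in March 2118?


Month: March (month 3)
March has 31 days

31 days


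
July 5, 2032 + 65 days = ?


Start: July 5, 2032
Add 65 days
July 5 → August 1: 31 - 5 + 1 = 27 days (65 - 27 = 38 left)
August 1 → September 1: 31 - 1 + 1 = 31 days (38 - 31 = 7 left)
September 1 + 7 = September 8, 2032

September 8, 2032


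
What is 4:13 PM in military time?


16:13

Input: 4:13 PM
PM: 4 + 12 = 16


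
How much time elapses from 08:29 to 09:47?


1h 18m

End time in minutes: 9×60 + 47 = 587
Start time in minutes: 8×60 + 29 = 509
Difference = 587 - 509 = 78 minutes
= 1 hours 18 minutes


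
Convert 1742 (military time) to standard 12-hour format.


5:42 PM

Hour: 17
17 - 12 = 5 → PM


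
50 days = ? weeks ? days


Weeks: 50 ÷ 7 = 7 remainder 1

7 weeks 1 days


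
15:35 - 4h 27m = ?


Start: 935 minutes from midnight
Subtract: 267 minutes
Remaining: 935 - 267 = 668
Hours: 11, Minutes: 8

11:08


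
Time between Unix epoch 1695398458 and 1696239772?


841314 seconds (233.7 hours / 9.74 days)

Difference = 1696239772 - 1695398458 = 841314 seconds
In hours: 841314 / 3600 ≈ 233.7
In days: 841314 / 86400 ≈ 9.74


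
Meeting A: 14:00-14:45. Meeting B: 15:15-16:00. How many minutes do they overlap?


Meeting A: 840-885 (in minutes from midnight)
Meeting B: 915-960
Overlap start = max(840, 915) = 915
Overlap end = min(885, 960) = 885
Overlap = max(0, 885 - 915) = 0 min

0 minutes


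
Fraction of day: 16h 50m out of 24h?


Total minutes: 16×60 + 50 = 1010
Day = 24×60 = 1440 minutes
Fraction = 1010/1440 ≈ 0.7014
As a percentage: 1010/1440 × 100 ≈ 70.14%

0.7014 (70.14%)


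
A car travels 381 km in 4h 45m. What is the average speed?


Distance: 381 km
Time: 4h 45m = 285 min = 285/60 = 19/4 hours
Speed = 381 ÷ (19/4) = 381 × 4 / 19 = 1524/19 ≈ 80.2 km/h

80.2 km/h


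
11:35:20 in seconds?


Hours: 11 × 3600 = 39600
Minutes: 35 × 60 = 2100
Seconds: 20
Total = 39600 + 2100 + 20 = 41720

41720 seconds


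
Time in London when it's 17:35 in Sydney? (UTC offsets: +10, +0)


Time difference = UTC+0 - UTC+10 = -10 hours
New hour = (17 -10) mod 24
= 7 mod 24 = 7
Minutes unchanged → 07:35

07:35


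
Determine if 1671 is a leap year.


Rules: divisible by 4 AND (not by 100 OR by 400)
1671 ÷ 4 = 417 remainder 3 → not divisible by 4
Not divisible by 4 → not a leap year

No


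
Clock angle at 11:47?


Hour hand = 11×30 + 47×0.5 = 353.5°
Minute hand = 47×6 = 282°
Difference = |353.5 - 282| = 71.5°

71.5°


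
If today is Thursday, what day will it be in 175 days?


Start: Thursday (index 3)
(3 + 175) mod 7
= 178 mod 7
= 3
Index 3 → Thursday

Thursday


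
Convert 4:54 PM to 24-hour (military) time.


Input: 4:54 PM
PM: 4 + 12 = 16

16:54


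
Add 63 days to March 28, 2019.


May 30, 2019

Start: March 28, 2019
Add 63 days
March 28 → April 1: 31 - 28 + 1 = 4 days (63 - 4 = 59 left)
April 1 → May 1: 30 - 1 + 1 = 30 days (59 - 30 = 29 left)
May 1 + 29 = May 30, 2019


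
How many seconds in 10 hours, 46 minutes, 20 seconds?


38780 seconds

Hours: 10 × 3600 = 36000
Minutes: 46 × 60 = 2760
Seconds: 20
Total = 36000 + 2760 + 20 = 38780


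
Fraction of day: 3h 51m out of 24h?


Total minutes: 3×60 + 51 = 231
Day = 24×60 = 1440 minutes
Fraction = 231/1440 ≈ 0.1604
As a percentage: 231/1440 × 100 ≈ 16.04%

0.1604 (16.04%)


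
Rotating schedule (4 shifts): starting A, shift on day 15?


Shift C

Shifts: A, B, C, D
Start: A (index 0)
Day 15: (0 + 15 - 1) mod 4
= 14 mod 4
= 2
Index 2 → shift C


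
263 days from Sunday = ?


Start: Sunday (index 6)
(6 + 263) mod 7
= 269 mod 7
= 3
Index 3 → Thursday

Thursday


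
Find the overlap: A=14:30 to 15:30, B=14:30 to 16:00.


60 minutes

Meeting A: 870-930 (in minutes from midnight)
Meeting B: 870-960
Overlap start = max(870, 870) = 870
Overlap end = min(930, 960) = 930
Overlap = max(0, 930 - 870) = 60 min


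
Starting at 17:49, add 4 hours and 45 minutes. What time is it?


22:34

Start: 1069 minutes from midnight
Add: 285 minutes
Total: 1354 minutes
Hours: 1354 ÷ 60 = 22 remainder 34


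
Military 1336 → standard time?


1:36 PM

Hour: 13
13 - 12 = 1 → PM


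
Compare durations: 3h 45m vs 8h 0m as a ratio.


Duration 1: 225 minutes
Duration 2: 480 minutes
Ratio = 225:480
GCD = 15
Simplified = 15:32
As a decimal: 15/32 ≈ 0.47

15:32 (0.47)


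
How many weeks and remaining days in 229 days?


32 weeks 5 days

Weeks: 229 ÷ 7 = 32 remainder 5


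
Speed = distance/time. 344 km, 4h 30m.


Distance: 344 km
Time: 4h 30m = 270 min = 270/60 = 9/2 hours
Speed = 344 ÷ (9/2) = 344 × 2 / 9 = 688/9 ≈ 76.4 km/h

76.4 km/h


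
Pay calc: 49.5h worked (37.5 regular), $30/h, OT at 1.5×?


Regular: 37.5h × $30 = $1125.00
Overtime: 49.5 - 37.5 = 12.0h
OT pay: 12.0h × $30 × 1.5 = $540.00
Total = $1125.00 + $540.00 = $1665.00

$1665.00


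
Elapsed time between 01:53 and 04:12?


2h 19m

End time in minutes: 4×60 + 12 = 252
Start time in minutes: 1×60 + 53 = 113
Difference = 252 - 113 = 139 minutes
= 2 hours 19 minutes


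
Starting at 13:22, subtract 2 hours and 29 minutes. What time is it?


Start: 802 minutes from midnight
Subtract: 149 minutes
Remaining: 802 - 149 = 653
Hours: 10, Minutes: 53

10:53


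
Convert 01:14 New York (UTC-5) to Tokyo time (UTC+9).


Time difference = UTC+9 - UTC-5 = +14 hours
New hour = (1 + 14) mod 24
= 15 mod 24 = 15
Minutes unchanged → 15:14

15:14


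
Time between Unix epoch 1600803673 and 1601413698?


Difference = 1601413698 - 1600803673 = 610025 seconds
In hours: 610025 / 3600 ≈ 169.5
In days: 610025 / 86400 ≈ 7.06

610025 seconds (169.5 hours / 7.06 days)


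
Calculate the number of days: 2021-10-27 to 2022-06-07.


223 days

From October 27, 2021 to June 7, 2022
Rest of October 2021: 31 - 27 = 4
Full months: November 30, December 31, January 31, February 2022 28, March 31, April 30, May 31
Days into June 2022: 7
Total = 4 + 30 + 31 + 31 + 28 + 31 + 30 + 31 + 7 = 223 days


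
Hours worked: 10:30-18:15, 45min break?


Total time = (18×60+15) - (10×60+30)
= 1095 - 630 = 465 min
Minus break: 465 - 45 = 420 min
= 7h 0m

7h 0m (420 minutes)


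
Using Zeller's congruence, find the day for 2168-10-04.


Zeller's congruence:
q=4, m=10, k=68, j=21
h = (4 + ⌊13×11/5⌋ + 68 + ⌊68/4⌋ + ⌊21/4⌋ - 2×21) mod 7
= (4 + 28 + 68 + 17 + 5 - 42) mod 7
= 80 mod 7 = 3
h=3 → Tuesday

Tuesday


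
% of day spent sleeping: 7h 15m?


30.2%

Time: 435 minutes
Day: 1440 minutes
Percentage = (435/1440) × 100 ≈ 30.2%


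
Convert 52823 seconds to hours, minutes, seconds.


14h 40m 23s

Hours: 52823 ÷ 3600 = 14 remainder 2423
Minutes: 2423 ÷ 60 = 40 remainder 23
Seconds: 23


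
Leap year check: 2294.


Rules: divisible by 4 AND (not by 100 OR by 400)
2294 ÷ 4 = 573 remainder 2 → not divisible by 4
Not divisible by 4 → not a leap year

No


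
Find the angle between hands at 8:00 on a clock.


120.0°

Hour hand = 8×30 + 0×0.5 = 240.0°
Minute hand = 0×6 = 0°
Difference = |240.0 - 0| = 240.0°
Since > 180°: 360 - 240.0 = 120.0°


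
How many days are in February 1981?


Month: February (month 2)
February: 28 or 29 (leap year)
1981 leap year? No

28 days


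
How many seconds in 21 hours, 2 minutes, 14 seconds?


75734 seconds

Hours: 21 × 3600 = 75600
Minutes: 2 × 60 = 120
Seconds: 14
Total = 75600 + 120 + 14 = 75734


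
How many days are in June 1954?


Month: June (month 6)
June has 30 days

30 days


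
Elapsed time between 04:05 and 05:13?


1h 8m

End time in minutes: 5×60 + 13 = 313
Start time in minutes: 4×60 + 5 = 245
Difference = 313 - 245 = 68 minutes
= 1 hours 8 minutes


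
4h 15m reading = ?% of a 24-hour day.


Time: 255 minutes
Day: 1440 minutes
Percentage = (255/1440) × 100 ≈ 17.7%

17.7%


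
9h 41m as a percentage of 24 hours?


Total minutes: 9×60 + 41 = 581
Day = 24×60 = 1440 minutes
Fraction = 581/1440 ≈ 0.4035
As a percentage: 581/1440 × 100 ≈ 40.35%

0.4035 (40.35%)


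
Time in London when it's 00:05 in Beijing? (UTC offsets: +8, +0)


16:05 (previous day)

Time difference = UTC+0 - UTC+8 = -8 hours
New hour = (0 -8) mod 24
= -8 mod 24 = 16
Minutes unchanged → 16:05; -8 < 0 → previous day


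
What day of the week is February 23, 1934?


Friday

Zeller's congruence:
q=23, m=14, k=33, j=19
h = (23 + ⌊13×15/5⌋ + 33 + ⌊33/4⌋ + ⌊19/4⌋ - 2×19) mod 7
= (23 + 39 + 33 + 8 + 4 - 38) mod 7
= 69 mod 7 = 6
h=6 → Friday


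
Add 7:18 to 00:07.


07:25

Start: 7 minutes from midnight
Add: 438 minutes
Total: 445 minutes
Hours: 445 ÷ 60 = 7 remainder 25


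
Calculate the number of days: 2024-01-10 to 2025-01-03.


359 days

From January 10, 2024 to January 3, 2025
Rest of January 2024: 31 - 10 = 21
Full months: February 2024 29, March 31, April 30, May 31, June 30, July 31, August 31, September 30, October 31, November 30, December 31
Days into January 2025: 3
Total = 21 + 29 + 31 + 30 + 31 + 30 + 31 + 31 + 30 + 31 + 30 + 31 + 3 = 359 days


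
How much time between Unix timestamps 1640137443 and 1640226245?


88802 seconds (24.7 hours / 1.03 days)

Difference = 1640226245 - 1640137443 = 88802 seconds
In hours: 88802 / 3600 ≈ 24.7
In days: 88802 / 86400 ≈ 1.03


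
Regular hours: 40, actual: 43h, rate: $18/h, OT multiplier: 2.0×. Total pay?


Regular: 40h × $18 = $720.00
Overtime: 43 - 40 = 3h
OT pay: 3h × $18 × 2.0 = $108.00
Total = $720.00 + $108.00 = $828.00

$828.00


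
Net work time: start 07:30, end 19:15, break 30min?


Total time = (19×60+15) - (7×60+30)
= 1155 - 450 = 705 min
Minus break: 705 - 30 = 675 min
= 11h 15m

11h 15m (675 minutes)


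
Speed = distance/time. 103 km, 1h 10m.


Distance: 103 km
Time: 1h 10m = 70 min = 70/60 = 7/6 hours
Speed = 103 ÷ (7/6) = 103 × 6 / 7 = 618/7 ≈ 88.3 km/h

88.3 km/h


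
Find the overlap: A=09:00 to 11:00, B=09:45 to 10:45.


60 minutes

Meeting A: 540-660 (in minutes from midnight)
Meeting B: 585-645
Overlap start = max(540, 585) = 585
Overlap end = min(660, 645) = 645
Overlap = max(0, 645 - 585) = 60 min


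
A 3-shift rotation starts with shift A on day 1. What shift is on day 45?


Shifts: A, B, C
Start: A (index 0)
Day 45: (0 + 45 - 1) mod 3
= 44 mod 3
= 2
Index 2 → shift C

Shift C


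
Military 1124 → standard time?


Hour: 11
11 < 12 → AM

11:24 AM


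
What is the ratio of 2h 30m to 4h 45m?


Duration 1: 150 minutes
Duration 2: 285 minutes
Ratio = 150:285
GCD = 15
Simplified = 10:19
As a decimal: 10/19 ≈ 0.53

10:19 (0.53)


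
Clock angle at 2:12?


6.0°

Hour hand = 2×30 + 12×0.5 = 66.0°
Minute hand = 12×6 = 72°
Difference = |66.0 - 72| = 6.0°


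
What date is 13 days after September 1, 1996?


September 14, 1996

Start: September 1, 1996
Add 13 days
September 1 + 13 = September 14, 1996


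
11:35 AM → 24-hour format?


Input: 11:35 AM
AM hour stays: 11

11:35


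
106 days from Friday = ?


Start: Friday (index 4)
(4 + 106) mod 7
= 110 mod 7
= 5
Index 5 → Saturday

Saturday


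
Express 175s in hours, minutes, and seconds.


0h 2m 55s

Hours: 175 ÷ 3600 = 0 remainder 175
Minutes: 175 ÷ 60 = 2 remainder 55
Seconds: 55


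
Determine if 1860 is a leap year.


Rules: divisible by 4 AND (not by 100 OR by 400)
1860 ÷ 4 = 465 exactly → divisible by 4
1860 ÷ 100 = 18 remainder 60 → not divisible by 100
Divisible by 4 but not by 100 → leap year

Yes


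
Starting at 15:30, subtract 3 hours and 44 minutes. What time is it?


Start: 930 minutes from midnight
Subtract: 224 minutes
Remaining: 930 - 224 = 706
Hours: 11, Minutes: 46

11:46


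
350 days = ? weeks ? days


Weeks: 350 ÷ 7 = 50 remainder 0

50 weeks 0 days


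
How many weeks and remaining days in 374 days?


53 weeks 3 days

Weeks: 374 ÷ 7 = 53 remainder 3


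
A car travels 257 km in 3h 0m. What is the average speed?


Distance: 257 km
Time: 3 hours
Speed = 257 / 3 ≈ 85.7 km/h

85.7 km/h


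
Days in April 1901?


30 days

Month: April (month 4)
April has 30 days


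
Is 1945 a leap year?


Rules: divisible by 4 AND (not by 100 OR by 400)
1945 ÷ 4 = 486 remainder 1 → not divisible by 4
Not divisible by 4 → not a leap year

No


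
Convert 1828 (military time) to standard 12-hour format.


Hour: 18
18 - 12 = 6 → PM

6:28 PM


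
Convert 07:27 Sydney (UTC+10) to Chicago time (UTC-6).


15:27 (previous day)

Time difference = UTC-6 - UTC+10 = -16 hours
New hour = (7 -16) mod 24
= -9 mod 24 = 15
Minutes unchanged → 15:27; -9 < 0 → previous day


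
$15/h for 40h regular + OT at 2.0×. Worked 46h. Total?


$780.00

Regular: 40h × $15 = $600.00
Overtime: 46 - 40 = 6h
OT pay: 6h × $15 × 2.0 = $180.00
Total = $600.00 + $180.00 = $780.00


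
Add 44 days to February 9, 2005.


Start: February 9, 2005
Add 44 days
February 9 → March 1: 28 - 9 + 1 = 20 days (44 - 20 = 24 left)
March 1 + 24 = March 25, 2005

March 25, 2005


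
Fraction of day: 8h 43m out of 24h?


Total minutes: 8×60 + 43 = 523
Day = 24×60 = 1440 minutes
Fraction = 523/1440 ≈ 0.3632
As a percentage: 523/1440 × 100 ≈ 36.32%

0.3632 (36.32%)


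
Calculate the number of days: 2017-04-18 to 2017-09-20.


From April 18, 2017 to September 20, 2017
Rest of April 2017: 30 - 18 = 12
Full months: May 31, June 30, July 31, August 31
Days into September 2017: 20
Total = 12 + 31 + 30 + 31 + 31 + 20 = 155 days

155 days


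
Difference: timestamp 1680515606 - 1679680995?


834611 seconds (231.8 hours / 9.66 days)

Difference = 1680515606 - 1679680995 = 834611 seconds
In hours: 834611 / 3600 ≈ 231.8
In days: 834611 / 86400 ≈ 9.66


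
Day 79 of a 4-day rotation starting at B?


Shift D

Shifts: A, B, C, D
Start: B (index 1)
Day 79: (1 + 79 - 1) mod 4
= 79 mod 4
= 3
Index 3 → shift D


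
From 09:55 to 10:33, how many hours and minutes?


End time in minutes: 10×60 + 33 = 633
Start time in minutes: 9×60 + 55 = 595
Difference = 633 - 595 = 38 minutes
= 0 hours 38 minutes

0h 38m


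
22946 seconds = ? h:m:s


6h 22m 26s

Hours: 22946 ÷ 3600 = 6 remainder 1346
Minutes: 1346 ÷ 60 = 22 remainder 26
Seconds: 26


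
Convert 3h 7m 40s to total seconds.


Hours: 3 × 3600 = 10800
Minutes: 7 × 60 = 420
Seconds: 40
Total = 10800 + 420 + 40 = 11260

11260 seconds


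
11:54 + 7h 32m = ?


Start: 714 minutes from midnight
Add: 452 minutes
Total: 1166 minutes
Hours: 1166 ÷ 60 = 19 remainder 26

19:26


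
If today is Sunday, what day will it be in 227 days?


Start: Sunday (index 6)
(6 + 227) mod 7
= 233 mod 7
= 2
Index 2 → Wednesday

Wednesday


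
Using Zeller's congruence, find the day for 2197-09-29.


Friday

Zeller's congruence:
q=29, m=9, k=97, j=21
h = (29 + ⌊13×10/5⌋ + 97 + ⌊97/4⌋ + ⌊21/4⌋ - 2×21) mod 7
= (29 + 26 + 97 + 24 + 5 - 42) mod 7
= 139 mod 7 = 6
h=6 → Friday


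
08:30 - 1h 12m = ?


07:18

Start: 510 minutes from midnight
Subtract: 72 minutes
Remaining: 510 - 72 = 438
Hours: 7, Minutes: 18


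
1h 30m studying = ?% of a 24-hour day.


Time: 90 minutes
Day: 1440 minutes
Percentage = (90/1440) × 100 ≈ 6.3%

6.3%


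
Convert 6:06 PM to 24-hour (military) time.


Input: 6:06 PM
PM: 6 + 12 = 18

18:06


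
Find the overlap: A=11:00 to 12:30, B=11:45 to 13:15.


Meeting A: 660-750 (in minutes from midnight)
Meeting B: 705-795
Overlap start = max(660, 705) = 705
Overlap end = min(750, 795) = 750
Overlap = max(0, 750 - 705) = 45 min

45 minutes


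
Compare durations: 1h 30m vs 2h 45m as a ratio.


6:11 (0.55)

Duration 1: 90 minutes
Duration 2: 165 minutes
Ratio = 90:165
GCD = 15
Simplified = 6:11
As a decimal: 6/11 ≈ 0.55


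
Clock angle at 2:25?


Hour hand = 2×30 + 25×0.5 = 72.5°
Minute hand = 25×6 = 150°
Difference = |72.5 - 150| = 77.5°

77.5°


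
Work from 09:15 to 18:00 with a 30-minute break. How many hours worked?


8h 15m (495 minutes)

Total time = (18×60+0) - (9×60+15)
= 1080 - 555 = 525 min
Minus break: 525 - 30 = 495 min
= 8h 15m


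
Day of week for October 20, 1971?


Zeller's congruence:
q=20, m=10, k=71, j=19
h = (20 + ⌊13×11/5⌋ + 71 + ⌊71/4⌋ + ⌊19/4⌋ - 2×19) mod 7
= (20 + 28 + 71 + 17 + 4 - 38) mod 7
= 102 mod 7 = 4
h=4 → Wednesday

Wednesday


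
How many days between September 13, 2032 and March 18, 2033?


186 days

From September 13, 2032 to March 18, 2033
Rest of September 2032: 30 - 13 = 17
Full months: October 31, November 30, December 31, January 31, February 2033 28
Days into March 2033: 18
Total = 17 + 31 + 30 + 31 + 31 + 28 + 18 = 186 days


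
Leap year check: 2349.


No

Rules: divisible by 4 AND (not by 100 OR by 400)
2349 ÷ 4 = 587 remainder 1 → not divisible by 4
Not divisible by 4 → not a leap year


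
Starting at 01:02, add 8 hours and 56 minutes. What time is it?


09:58

Start: 62 minutes from midnight
Add: 536 minutes
Total: 598 minutes
Hours: 598 ÷ 60 = 9 remainder 58


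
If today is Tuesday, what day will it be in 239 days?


Wednesday

Start: Tuesday (index 1)
(1 + 239) mod 7
= 240 mod 7
= 2
Index 2 → Wednesday


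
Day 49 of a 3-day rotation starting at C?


Shifts: A, B, C
Start: C (index 2)
Day 49: (2 + 49 - 1) mod 3
= 50 mod 3
= 2
Index 2 → shift C

Shift C


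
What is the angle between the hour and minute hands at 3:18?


Hour hand = 3×30 + 18×0.5 = 99.0°
Minute hand = 18×6 = 108°
Difference = |99.0 - 108| = 9.0°

9.0°


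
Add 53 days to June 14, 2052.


August 6, 2052

Start: June 14, 2052
Add 53 days
June 14 → July 1: 30 - 14 + 1 = 17 days (53 - 17 = 36 left)
July 1 → August 1: 31 - 1 + 1 = 31 days (36 - 31 = 5 left)
August 1 + 5 = August 6, 2052


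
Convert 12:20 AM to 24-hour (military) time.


Input: 12:20 AM
12 AM → 00 (midnight)

00:20


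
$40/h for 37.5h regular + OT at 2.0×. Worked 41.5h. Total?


$1820.00

Regular: 37.5h × $40 = $1500.00
Overtime: 41.5 - 37.5 = 4.0h
OT pay: 4.0h × $40 × 2.0 = $320.00
Total = $1500.00 + $320.00 = $1820.00


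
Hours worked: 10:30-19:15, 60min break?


Total time = (19×60+15) - (10×60+30)
= 1155 - 630 = 525 min
Minus break: 525 - 60 = 465 min
= 7h 45m

7h 45m (465 minutes)


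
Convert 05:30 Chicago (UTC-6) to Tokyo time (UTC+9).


20:30

Time difference = UTC+9 - UTC-6 = +15 hours
New hour = (5 + 15) mod 24
= 20 mod 24 = 20
Minutes unchanged → 20:30


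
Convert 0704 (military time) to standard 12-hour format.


Hour: 7
7 < 12 → AM

7:04 AM


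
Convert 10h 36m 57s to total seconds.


Hours: 10 × 3600 = 36000
Minutes: 36 × 60 = 2160
Seconds: 57
Total = 36000 + 2160 + 57 = 38217

38217 seconds


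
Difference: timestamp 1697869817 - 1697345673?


524144 seconds (145.6 hours / 6.07 days)

Difference = 1697869817 - 1697345673 = 524144 seconds
In hours: 524144 / 3600 ≈ 145.6
In days: 524144 / 86400 ≈ 6.07


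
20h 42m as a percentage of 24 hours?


Total minutes: 20×60 + 42 = 1242
Day = 24×60 = 1440 minutes
Fraction = 1242/1440 = 0.8625
As a percentage: 1242/1440 × 100 = 86.25%

0.8625 (86.25%)


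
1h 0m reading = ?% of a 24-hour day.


Time: 60 minutes
Day: 1440 minutes
Percentage = (60/1440) × 100 ≈ 4.2%

4.2%


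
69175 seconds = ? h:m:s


Hours: 69175 ÷ 3600 = 19 remainder 775
Minutes: 775 ÷ 60 = 12 remainder 55
Seconds: 55

19h 12m 55s


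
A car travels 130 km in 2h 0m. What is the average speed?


Distance: 130 km
Time: 2 hours
Speed = 130 / 2 = 65.0 km/h

65.0 km/h


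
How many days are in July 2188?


31 days

Month: July (month 7)
July has 31 days


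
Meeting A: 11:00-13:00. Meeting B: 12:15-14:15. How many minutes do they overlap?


45 minutes

Meeting A: 660-780 (in minutes from midnight)
Meeting B: 735-855
Overlap start = max(660, 735) = 735
Overlap end = min(780, 855) = 780
Overlap = max(0, 780 - 735) = 45 min


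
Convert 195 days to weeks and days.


Weeks: 195 ÷ 7 = 27 remainder 6

27 weeks 6 days


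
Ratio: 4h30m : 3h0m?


Duration 1: 270 minutes
Duration 2: 180 minutes
Ratio = 270:180
GCD = 90
Simplified = 3:2
As a decimal: 3/2 = 1.50

3:2 (1.50)


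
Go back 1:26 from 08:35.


Start: 515 minutes from midnight
Subtract: 86 minutes
Remaining: 515 - 86 = 429
Hours: 7, Minutes: 9

07:09


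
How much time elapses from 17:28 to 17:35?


End time in minutes: 17×60 + 35 = 1055
Start time in minutes: 17×60 + 28 = 1048
Difference = 1055 - 1048 = 7 minutes
= 0 hours 7 minutes

0h 7m


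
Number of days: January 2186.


31 days

Month: January (month 1)
January has 31 days


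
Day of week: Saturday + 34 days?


Start: Saturday (index 5)
(5 + 34) mod 7
= 39 mod 7
= 4
Index 4 → Friday

Friday


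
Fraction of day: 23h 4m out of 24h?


Total minutes: 23×60 + 4 = 1384
Day = 24×60 = 1440 minutes
Fraction = 1384/1440 ≈ 0.9611
As a percentage: 1384/1440 × 100 ≈ 96.11%

0.9611 (96.11%)


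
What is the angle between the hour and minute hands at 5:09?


100.5°

Hour hand = 5×30 + 9×0.5 = 154.5°
Minute hand = 9×6 = 54°
Difference = |154.5 - 54| = 100.5°


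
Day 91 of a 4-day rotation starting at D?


Shift B

Shifts: A, B, C, D
Start: D (index 3)
Day 91: (3 + 91 - 1) mod 4
= 93 mod 4
= 1
Index 1 → shift B


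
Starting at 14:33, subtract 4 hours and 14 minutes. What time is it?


Start: 873 minutes from midnight
Subtract: 254 minutes
Remaining: 873 - 254 = 619
Hours: 10, Minutes: 19

10:19


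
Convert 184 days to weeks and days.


Weeks: 184 ÷ 7 = 26 remainder 2

26 weeks 2 days


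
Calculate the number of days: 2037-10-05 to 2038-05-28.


235 days

From October 5, 2037 to May 28, 2038
Rest of October 2037: 31 - 5 = 26
Full months: November 30, December 31, January 31, February 2038 28, March 31, April 30
Days into May 2038: 28
Total = 26 + 30 + 31 + 31 + 28 + 31 + 30 + 28 = 235 days


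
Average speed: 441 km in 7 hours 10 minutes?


Distance: 441 km
Time: 7h 10m = 430 min = 430/60 = 43/6 hours
Speed = 441 ÷ (43/6) = 441 × 6 / 43 = 2646/43 ≈ 61.5 km/h

61.5 km/h


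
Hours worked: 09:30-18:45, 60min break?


Total time = (18×60+45) - (9×60+30)
= 1125 - 570 = 555 min
Minus break: 555 - 60 = 495 min
= 8h 15m

8h 15m (495 minutes)


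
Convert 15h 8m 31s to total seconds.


Hours: 15 × 3600 = 54000
Minutes: 8 × 60 = 480
Seconds: 31
Total = 54000 + 480 + 31 = 54511

54511 seconds


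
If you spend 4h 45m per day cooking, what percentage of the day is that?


Time: 285 minutes
Day: 1440 minutes
Percentage = (285/1440) × 100 ≈ 19.8%

19.8%


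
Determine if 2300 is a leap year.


Rules: divisible by 4 AND (not by 100 OR by 400)
2300 ÷ 4 = 575 exactly → divisible by 4
2300 ÷ 100 = 23 exactly → divisible by 100
2300 ÷ 400 = 5 remainder 300 → not divisible by 400
Divisible by 100 but not by 400 → not a leap year

No


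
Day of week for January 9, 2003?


Thursday

Zeller's congruence:
q=9, m=13, k=2, j=20
h = (9 + ⌊13×14/5⌋ + 2 + ⌊2/4⌋ + ⌊20/4⌋ - 2×20) mod 7
= (9 + 36 + 2 + 0 + 5 - 40) mod 7
= 12 mod 7 = 5
h=5 → Thursday


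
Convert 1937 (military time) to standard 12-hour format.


Hour: 19
19 - 12 = 7 → PM

7:37 PM


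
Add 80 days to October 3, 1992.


Start: October 3, 1992
Add 80 days
October 3 → November 1: 31 - 3 + 1 = 29 days (80 - 29 = 51 left)
November 1 → December 1: 30 - 1 + 1 = 30 days (51 - 30 = 21 left)
December 1 + 21 = December 22, 1992

December 22, 1992


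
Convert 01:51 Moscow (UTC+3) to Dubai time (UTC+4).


02:51

Time difference = UTC+4 - UTC+3 = +1 hours
New hour = (1 + 1) mod 24
= 2 mod 24 = 2
Minutes unchanged → 02:51


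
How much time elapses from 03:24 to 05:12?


End time in minutes: 5×60 + 12 = 312
Start time in minutes: 3×60 + 24 = 204
Difference = 312 - 204 = 108 minutes
= 1 hours 48 minutes

1h 48m


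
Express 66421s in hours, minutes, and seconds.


18h 27m 1s

Hours: 66421 ÷ 3600 = 18 remainder 1621
Minutes: 1621 ÷ 60 = 27 remainder 1
Seconds: 1


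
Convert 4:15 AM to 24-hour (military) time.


04:15

Input: 4:15 AM
AM hour stays: 4


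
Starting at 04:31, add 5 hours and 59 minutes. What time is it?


Start: 271 minutes from midnight
Add: 359 minutes
Total: 630 minutes
Hours: 630 ÷ 60 = 10 remainder 30

10:30


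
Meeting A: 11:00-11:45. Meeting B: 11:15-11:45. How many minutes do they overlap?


30 minutes

Meeting A: 660-705 (in minutes from midnight)
Meeting B: 675-705
Overlap start = max(660, 675) = 675
Overlap end = min(705, 705) = 705
Overlap = max(0, 705 - 675) = 30 min


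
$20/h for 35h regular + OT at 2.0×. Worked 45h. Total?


$1100.00

Regular: 35h × $20 = $700.00
Overtime: 45 - 35 = 10h
OT pay: 10h × $20 × 2.0 = $400.00
Total = $700.00 + $400.00 = $1100.00


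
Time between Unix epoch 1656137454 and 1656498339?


360885 seconds (100.2 hours / 4.18 days)

Difference = 1656498339 - 1656137454 = 360885 seconds
In hours: 360885 / 3600 ≈ 100.2
In days: 360885 / 86400 ≈ 4.18


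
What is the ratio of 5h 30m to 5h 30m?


Duration 1: 330 minutes
Duration 2: 330 minutes
Ratio = 330:330
GCD = 330
Simplified = 1:1
As a decimal: 1/1 = 1.00

1:1 (1.00)


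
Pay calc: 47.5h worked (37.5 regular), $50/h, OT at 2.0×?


$2875.00

Regular: 37.5h × $50 = $1875.00
Overtime: 47.5 - 37.5 = 10.0h
OT pay: 10.0h × $50 × 2.0 = $1000.00
Total = $1875.00 + $1000.00 = $2875.00


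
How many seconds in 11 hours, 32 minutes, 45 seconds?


41565 seconds

Hours: 11 × 3600 = 39600
Minutes: 32 × 60 = 1920
Seconds: 45
Total = 39600 + 1920 + 45 = 41565


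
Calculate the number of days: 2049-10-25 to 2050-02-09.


107 days

From October 25, 2049 to February 9, 2050
Rest of October 2049: 31 - 25 = 6
Full months: November 30, December 31, January 31
Days into February 2050: 9
Total = 6 + 30 + 31 + 31 + 9 = 107 days


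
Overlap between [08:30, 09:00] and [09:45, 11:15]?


Meeting A: 510-540 (in minutes from midnight)
Meeting B: 585-675
Overlap start = max(510, 585) = 585
Overlap end = min(540, 675) = 540
Overlap = max(0, 540 - 585) = 0 min

0 minutes


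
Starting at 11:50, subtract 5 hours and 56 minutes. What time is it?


05:54

Start: 710 minutes from midnight
Subtract: 356 minutes
Remaining: 710 - 356 = 354
Hours: 5, Minutes: 54


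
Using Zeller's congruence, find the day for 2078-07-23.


Saturday

Zeller's congruence:
q=23, m=7, k=78, j=20
h = (23 + ⌊13×8/5⌋ + 78 + ⌊78/4⌋ + ⌊20/4⌋ - 2×20) mod 7
= (23 + 20 + 78 + 19 + 5 - 40) mod 7
= 105 mod 7 = 0
h=0 → Saturday


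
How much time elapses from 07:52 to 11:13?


End time in minutes: 11×60 + 13 = 673
Start time in minutes: 7×60 + 52 = 472
Difference = 673 - 472 = 201 minutes
= 3 hours 21 minutes

3h 21m


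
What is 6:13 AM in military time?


Input: 6:13 AM
AM hour stays: 6

06:13


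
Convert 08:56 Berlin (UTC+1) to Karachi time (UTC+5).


Time difference = UTC+5 - UTC+1 = +4 hours
New hour = (8 + 4) mod 24
= 12 mod 24 = 12
Minutes unchanged → 12:56

12:56


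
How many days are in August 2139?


Month: August (month 8)
August has 31 days

31 days


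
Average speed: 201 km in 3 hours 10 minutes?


Distance: 201 km
Time: 3h 10m = 190 min = 190/60 = 19/6 hours
Speed = 201 ÷ (19/6) = 201 × 6 / 19 = 1206/19 ≈ 63.5 km/h

63.5 km/h


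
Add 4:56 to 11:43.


Start: 703 minutes from midnight
Add: 296 minutes
Total: 999 minutes
Hours: 999 ÷ 60 = 16 remainder 39

16:39


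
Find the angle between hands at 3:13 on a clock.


Hour hand = 3×30 + 13×0.5 = 96.5°
Minute hand = 13×6 = 78°
Difference = |96.5 - 78| = 18.5°

18.5°


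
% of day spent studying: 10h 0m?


Time: 600 minutes
Day: 1440 minutes
Percentage = (600/1440) × 100 ≈ 41.7%

41.7%


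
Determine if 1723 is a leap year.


Rules: divisible by 4 AND (not by 100 OR by 400)
1723 ÷ 4 = 430 remainder 3 → not divisible by 4
Not divisible by 4 → not a leap year

No


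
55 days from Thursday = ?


Start: Thursday (index 3)
(3 + 55) mod 7
= 58 mod 7
= 2
Index 2 → Wednesday

Wednesday


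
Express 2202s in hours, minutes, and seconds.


Hours: 2202 ÷ 3600 = 0 remainder 2202
Minutes: 2202 ÷ 60 = 36 remainder 42
Seconds: 42

0h 36m 42s
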